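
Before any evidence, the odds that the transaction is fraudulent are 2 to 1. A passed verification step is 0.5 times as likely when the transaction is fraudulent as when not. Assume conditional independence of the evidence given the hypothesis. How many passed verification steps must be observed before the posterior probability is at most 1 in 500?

10

Prior odds = 2.
Likelihood ratio per passed verification step = 0.5.
Target odds: 0.002 ÷ 0.998 = 1/499.
Need 2 × 0.5ⁿ ≤ 1/499, i.e. 0.5ⁿ ≤ 1/998.
0.5⁹ = 0.001953125 is still above 1/998 but 0.5¹⁰ = 1/1024 is at or below it, so n = 10.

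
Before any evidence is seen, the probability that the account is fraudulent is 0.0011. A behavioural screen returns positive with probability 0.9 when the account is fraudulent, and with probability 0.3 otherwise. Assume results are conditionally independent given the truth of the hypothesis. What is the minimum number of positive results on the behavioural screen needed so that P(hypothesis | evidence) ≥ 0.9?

Prior odds: 0.0011 ÷ 0.9989 = 11/9989.
Likelihood ratio of a positive result = 0.9/0.3 = 3.
Target odds: 0.9 ÷ 0.1 = 9.
Need (11/9989) × 3ⁿ ≥ 9, i.e. 3ⁿ ≥ 89901/11.
3⁸ = 6561 falls short of 89901/11 but 3⁹ = 19683 reaches it, so n = 9.

9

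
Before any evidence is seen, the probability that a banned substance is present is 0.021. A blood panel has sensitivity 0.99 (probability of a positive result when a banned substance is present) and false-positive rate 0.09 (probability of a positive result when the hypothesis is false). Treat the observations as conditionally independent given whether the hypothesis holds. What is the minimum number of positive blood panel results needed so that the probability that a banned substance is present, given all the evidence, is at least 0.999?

Prior odds = 0.021/0.979 = 21/979.
Likelihood ratio of a positive result = 0.99/0.09 = 11.
Target posterior odds = 0.999/0.001 = 999.
Require 11ⁿ ≥ 999 ÷ (21/979) = 326007/7.
11⁴ = 14641 falls short of 326007/7 but 11⁵ = 161051 reaches it, so n = 5.

5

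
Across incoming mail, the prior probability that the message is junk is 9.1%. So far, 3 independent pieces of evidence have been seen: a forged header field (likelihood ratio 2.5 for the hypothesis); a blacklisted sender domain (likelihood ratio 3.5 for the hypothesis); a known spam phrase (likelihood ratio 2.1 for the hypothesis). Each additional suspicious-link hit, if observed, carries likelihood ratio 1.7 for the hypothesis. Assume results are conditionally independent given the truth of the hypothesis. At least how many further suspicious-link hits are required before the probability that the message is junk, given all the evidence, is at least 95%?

Prior odds = 0.091/0.909 = 91/909.
Combined Bayes factor of the evidence already in hand = 2.5 × 3.5 × 2.1 = 18.375.
Odds after that evidence = (91/909) × 18.375 = 4459/2424.
Target odds = 0.95/0.05 = 19.
Need 1.7ⁿ ≥ 19 ÷ (4459/2424) = 46056/4459.
1.7⁴ = 8.3521 falls short of 46056/4459 but 1.7⁵ = 1419857/100000 reaches it, so n = 5.

5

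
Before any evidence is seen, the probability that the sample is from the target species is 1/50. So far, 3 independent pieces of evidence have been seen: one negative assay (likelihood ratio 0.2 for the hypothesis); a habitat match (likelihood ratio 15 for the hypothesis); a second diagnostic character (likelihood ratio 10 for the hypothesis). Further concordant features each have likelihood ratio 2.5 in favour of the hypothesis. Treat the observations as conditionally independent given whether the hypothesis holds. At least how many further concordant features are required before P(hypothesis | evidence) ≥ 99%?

Prior odds = 0.02/0.98 = 1/49.
Combined Bayes factor of the evidence already in hand = 0.2 × 15 × 10 = 30.
Odds after that evidence = (1/49) × 30 = 30/49.
Target odds = 0.99/0.01 = 99.
Need 2.5ⁿ ≥ 99 ÷ (30/49) = 161.7.
2.5⁵ = 97.65625 falls short of 161.7 but 2.5⁶ = 244.140625 reaches it, so n = 6.

6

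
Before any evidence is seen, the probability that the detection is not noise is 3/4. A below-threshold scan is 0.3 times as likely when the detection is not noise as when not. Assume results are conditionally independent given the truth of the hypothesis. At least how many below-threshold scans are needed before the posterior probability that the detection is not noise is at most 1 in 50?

5

Prior odds = 0.75/0.25 = 3.
Likelihood ratio per below-threshold scan = 0.3.
Target odds: 0.02 ÷ 0.98 = 1/49.
Require 0.3ⁿ ≤ 1/49 ÷ 3 = 1/147.
0.3⁴ = 0.0081 is still above 1/147 but 0.3⁵ = 243/100000 is at or below it, so n = 5.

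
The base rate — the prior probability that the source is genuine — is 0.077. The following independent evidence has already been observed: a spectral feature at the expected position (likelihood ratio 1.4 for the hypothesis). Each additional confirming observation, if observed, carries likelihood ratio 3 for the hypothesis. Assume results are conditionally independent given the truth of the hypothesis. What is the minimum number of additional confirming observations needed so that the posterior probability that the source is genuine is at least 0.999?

Prior odds = 0.077/0.923 = 77/923.
Bayes factor of the evidence already in hand = 1.4.
Odds after that evidence = (77/923) × 1.4 = 539/4615.
Target odds = 0.999/0.001 = 999.
Need 3ⁿ ≥ 999 ÷ (539/4615) = 4610385/539.
3⁸ = 6561 falls short of 4610385/539 but 3⁹ = 19683 reaches it, so n = 9.

9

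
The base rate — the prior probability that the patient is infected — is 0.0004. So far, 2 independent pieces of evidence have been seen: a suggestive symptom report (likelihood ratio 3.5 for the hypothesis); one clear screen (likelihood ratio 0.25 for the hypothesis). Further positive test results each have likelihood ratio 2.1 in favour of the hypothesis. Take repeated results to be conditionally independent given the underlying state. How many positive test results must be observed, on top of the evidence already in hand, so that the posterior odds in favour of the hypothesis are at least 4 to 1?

Prior odds = 0.0004/0.9996 = 1/2499.
Combined Bayes factor of the evidence already in hand = 3.5 × 0.25 = 0.875.
Odds after that evidence = (1/2499) × 0.875 = 1/2856.
Target odds = 4.
Need 2.1ⁿ ≥ 4 ÷ (1/2856) = 11424.
2.1¹² ≈7355.83 falls short of 11424 but 2.1¹³ ≈15447.2 reaches it, so n = 13.

13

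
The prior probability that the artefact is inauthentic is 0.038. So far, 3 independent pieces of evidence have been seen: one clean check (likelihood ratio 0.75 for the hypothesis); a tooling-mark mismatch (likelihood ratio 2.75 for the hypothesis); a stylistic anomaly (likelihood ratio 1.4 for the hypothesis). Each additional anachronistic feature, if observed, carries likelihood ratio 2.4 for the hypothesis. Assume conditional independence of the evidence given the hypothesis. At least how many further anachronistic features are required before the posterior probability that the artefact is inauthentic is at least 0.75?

4

Prior odds = 0.038/0.962 = 19/481.
Combined Bayes factor of the evidence already in hand = 0.75 × 2.75 × 1.4 = 2.8875.
Odds after that evidence = (19/481) × 2.8875 = 4389/38480.
Target odds = 0.75/0.25 = 3.
Need 2.4ⁿ ≥ 3 ÷ (4389/38480) = 38480/1463.
2.4³ = 13.824 falls short of 38480/1463 but 2.4⁴ = 33.1776 reaches it, so n = 4.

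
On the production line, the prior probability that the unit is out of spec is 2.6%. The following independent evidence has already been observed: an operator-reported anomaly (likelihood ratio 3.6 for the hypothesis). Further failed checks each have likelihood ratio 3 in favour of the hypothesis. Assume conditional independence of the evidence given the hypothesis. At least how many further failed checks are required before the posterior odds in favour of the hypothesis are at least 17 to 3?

Prior odds = 0.026/0.974 = 13/487.
Bayes factor of the evidence already in hand = 3.6.
Odds after that evidence = (13/487) × 3.6 = 234/2435.
Target odds = 17/3.
Need 3ⁿ ≥ 17/3 ÷ (234/2435) = 41395/702.
3³ = 27 falls short of 41395/702 but 3⁴ = 81 reaches it, so n = 4.

4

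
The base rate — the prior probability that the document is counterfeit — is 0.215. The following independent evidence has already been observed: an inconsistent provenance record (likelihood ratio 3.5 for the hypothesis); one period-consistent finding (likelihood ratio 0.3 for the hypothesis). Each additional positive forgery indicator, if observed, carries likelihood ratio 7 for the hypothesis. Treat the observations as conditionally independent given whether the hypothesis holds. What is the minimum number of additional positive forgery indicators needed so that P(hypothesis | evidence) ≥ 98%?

Prior odds = 0.215/0.785 = 43/157.
Combined Bayes factor of the evidence already in hand = 3.5 × 0.3 = 1.05.
Odds after that evidence = (43/157) × 1.05 = 903/3140.
Target odds = 0.98/0.02 = 49.
Need 7ⁿ ≥ 49 ÷ (903/3140) = 21980/129.
7² = 49 falls short of 21980/129 but 7³ = 343 reaches it, so n = 3.

3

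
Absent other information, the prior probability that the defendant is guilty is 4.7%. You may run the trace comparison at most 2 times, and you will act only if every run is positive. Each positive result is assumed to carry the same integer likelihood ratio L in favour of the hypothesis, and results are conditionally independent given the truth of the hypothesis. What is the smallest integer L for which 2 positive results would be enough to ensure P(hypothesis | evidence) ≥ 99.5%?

64

Prior odds = 0.047/0.953 = 47/953.
Target odds = 0.995/0.005 = 199.
Need L² ≥ 199 ÷ (47/953) = 189647/47.
63² = 3969 < 189647/47 ≤ 4096 = 64², so L = 64.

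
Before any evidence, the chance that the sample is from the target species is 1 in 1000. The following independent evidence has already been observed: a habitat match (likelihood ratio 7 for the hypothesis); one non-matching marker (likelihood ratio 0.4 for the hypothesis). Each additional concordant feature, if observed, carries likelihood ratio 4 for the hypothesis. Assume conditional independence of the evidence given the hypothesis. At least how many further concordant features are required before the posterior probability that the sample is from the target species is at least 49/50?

Prior odds = 0.001/0.999 = 1/999.
Combined Bayes factor of the evidence already in hand = 7 × 0.4 = 2.8.
Odds after that evidence = (1/999) × 2.8 = 14/4995.
Target odds = 0.98/0.02 = 49.
Need 4ⁿ ≥ 49 ÷ (14/4995) = 17482.5.
4⁷ = 16384 falls short of 17482.5 but 4⁸ = 65536 reaches it, so n = 8.

8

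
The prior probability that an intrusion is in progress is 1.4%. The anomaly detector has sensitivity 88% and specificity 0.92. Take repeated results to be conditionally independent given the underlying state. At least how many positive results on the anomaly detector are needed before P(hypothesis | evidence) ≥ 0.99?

Prior odds = 0.014/0.986 = 7/493.
False-positive rate = 1 − 0.92 = 0.08; likelihood ratio of a positive = 0.88/0.08 = 11.
Target odds: 0.99 ÷ 0.01 = 99.
Need (7/493) × 11ⁿ ≥ 99, i.e. 11ⁿ ≥ 48807/7.
11³ = 1331 falls short of 48807/7 but 11⁴ = 14641 reaches it, so n = 4.

4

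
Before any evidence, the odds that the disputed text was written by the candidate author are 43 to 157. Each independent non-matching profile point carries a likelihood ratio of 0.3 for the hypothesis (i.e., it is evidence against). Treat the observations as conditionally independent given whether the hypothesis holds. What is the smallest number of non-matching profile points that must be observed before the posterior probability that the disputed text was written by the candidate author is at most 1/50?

Prior odds = 43/157.
Likelihood ratio per non-matching profile point = 0.3.
Target odds: 0.02 ÷ 0.98 = 1/49.
Require 0.3ⁿ ≤ 1/49 ÷ (43/157) = 157/2107.
0.3² = 0.09 is still above 157/2107 but 0.3³ = 0.027 is at or below it, so n = 3.

3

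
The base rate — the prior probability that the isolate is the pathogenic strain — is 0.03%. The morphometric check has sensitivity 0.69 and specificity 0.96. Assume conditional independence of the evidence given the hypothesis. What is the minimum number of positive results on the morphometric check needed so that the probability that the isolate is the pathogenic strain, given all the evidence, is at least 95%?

4

Prior odds: 0.0003 ÷ 0.9997 = 3/9997.
False-positive rate = 1 − 0.96 = 0.04; likelihood ratio of a positive = 0.69/0.04 = 17.25.
Target odds: 0.95 ÷ 0.05 = 19.
Need (3/9997) × 17.25ⁿ ≥ 19, i.e. 17.25ⁿ ≥ 189943/3.
17.25³ = 5132.953125 falls short of 189943/3 but 17.25⁴ = 22667121/256 reaches it, so n = 4.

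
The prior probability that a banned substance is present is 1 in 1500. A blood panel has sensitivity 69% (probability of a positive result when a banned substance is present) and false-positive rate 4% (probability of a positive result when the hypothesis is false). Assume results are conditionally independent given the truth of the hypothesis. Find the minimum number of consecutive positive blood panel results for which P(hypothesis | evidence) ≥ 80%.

Prior odds = (1/1500)/(1499/1500) = 1/1499.
Likelihood ratio of a positive result = 0.69/0.04 = 17.25.
Target posterior odds = 0.8/0.2 = 4.
Require 17.25ⁿ ≥ 4 ÷ (1/1499) = 5996.
17.25³ = 5132.953125 falls short of 5996 but 17.25⁴ = 22667121/256 reaches it, so n = 4.

4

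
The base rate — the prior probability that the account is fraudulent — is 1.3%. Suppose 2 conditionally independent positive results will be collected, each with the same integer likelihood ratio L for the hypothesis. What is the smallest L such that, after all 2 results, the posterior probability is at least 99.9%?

Prior odds = 0.013/0.987 = 13/987.
Target odds = 0.999/0.001 = 999.
Need L² ≥ 999 ÷ (13/987) = 986013/13.
275² = 75625 < 986013/13 ≤ 76176 = 276², so L = 276.

276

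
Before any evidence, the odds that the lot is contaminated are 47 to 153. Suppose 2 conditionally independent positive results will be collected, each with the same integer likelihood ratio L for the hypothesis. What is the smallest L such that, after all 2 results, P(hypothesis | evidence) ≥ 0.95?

Prior odds = 47/153.
Target odds = 0.95/0.05 = 19.
Need L² ≥ 19 ÷ (47/153) = 2907/47.
7² = 49 < 2907/47 ≤ 64 = 8², so L = 8.

8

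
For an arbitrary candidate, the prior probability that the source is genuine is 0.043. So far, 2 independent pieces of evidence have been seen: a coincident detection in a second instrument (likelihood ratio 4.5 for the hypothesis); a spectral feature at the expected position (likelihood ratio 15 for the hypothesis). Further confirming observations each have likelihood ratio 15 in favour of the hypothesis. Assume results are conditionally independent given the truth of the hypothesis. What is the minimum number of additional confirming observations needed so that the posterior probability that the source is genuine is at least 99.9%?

3

Prior odds = 0.043/0.957 = 43/957.
Combined Bayes factor of the evidence already in hand = 4.5 × 15 = 67.5.
Odds after that evidence = (43/957) × 67.5 = 1935/638.
Target odds = 0.999/0.001 = 999.
Need 15ⁿ ≥ 999 ÷ (1935/638) = 70818/215.
15² = 225 falls short of 70818/215 but 15³ = 3375 reaches it, so n = 3.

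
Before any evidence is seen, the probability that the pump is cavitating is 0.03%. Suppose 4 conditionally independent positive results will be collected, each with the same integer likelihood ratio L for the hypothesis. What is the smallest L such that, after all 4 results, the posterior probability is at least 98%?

21

Prior odds = 0.0003/0.9997 = 3/9997.
Target odds = 0.98/0.02 = 49.
Need L⁴ ≥ 49 ÷ (3/9997) = 489853/3.
20⁴ = 160000 < 489853/3 ≤ 194481 = 21⁴, so L = 21.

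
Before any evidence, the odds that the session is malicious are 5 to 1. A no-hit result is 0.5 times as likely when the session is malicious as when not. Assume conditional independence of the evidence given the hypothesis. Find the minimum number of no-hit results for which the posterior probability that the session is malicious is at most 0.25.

Prior odds = 5.
Likelihood ratio per no-hit result = 0.5.
Target posterior odds = 0.25/0.75 = 1/3.
Require 0.5ⁿ ≤ 1/3 ÷ 5 = 1/15.
0.5³ = 0.125 is still above 1/15 but 0.5⁴ = 0.0625 is at or below it, so n = 4.

4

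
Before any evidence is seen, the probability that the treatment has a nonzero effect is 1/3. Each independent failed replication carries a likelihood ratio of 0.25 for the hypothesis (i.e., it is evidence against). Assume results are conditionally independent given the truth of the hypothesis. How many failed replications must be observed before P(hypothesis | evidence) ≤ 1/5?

Prior odds = (1/3)/(2/3) = 0.5.
Likelihood ratio per failed replication = 0.25.
Target posterior odds = 0.2/0.8 = 0.25.
Need 0.5 × 0.25ⁿ ≤ 0.25, i.e. 0.25ⁿ ≤ 0.5.
0.25¹ = 0.25, which is already at or below the required 0.5; so n = 1.

1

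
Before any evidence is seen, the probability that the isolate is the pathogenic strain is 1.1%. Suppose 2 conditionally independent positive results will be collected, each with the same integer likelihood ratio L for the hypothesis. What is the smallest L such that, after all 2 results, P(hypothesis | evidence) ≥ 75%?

Prior odds = 0.011/0.989 = 11/989.
Target odds = 0.75/0.25 = 3.
Need L² ≥ 3 ÷ (11/989) = 2967/11.
16² = 256 < 2967/11 ≤ 289 = 17², so L = 17.

17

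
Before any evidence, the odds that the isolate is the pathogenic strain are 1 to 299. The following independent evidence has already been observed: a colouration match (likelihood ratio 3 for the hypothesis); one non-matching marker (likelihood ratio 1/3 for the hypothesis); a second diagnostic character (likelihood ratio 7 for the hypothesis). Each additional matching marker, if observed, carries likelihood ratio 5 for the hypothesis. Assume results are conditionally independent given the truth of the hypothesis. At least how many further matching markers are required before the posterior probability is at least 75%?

Prior odds = 1/299.
Combined Bayes factor of the evidence already in hand = 3 × (1/3) × 7 = 7.
Odds after that evidence = (1/299) × 7 = 7/299.
Target odds = 0.75/0.25 = 3.
Need 5ⁿ ≥ 3 ÷ (7/299) = 897/7.
5³ = 125 falls short of 897/7 but 5⁴ = 625 reaches it, so n = 4.

4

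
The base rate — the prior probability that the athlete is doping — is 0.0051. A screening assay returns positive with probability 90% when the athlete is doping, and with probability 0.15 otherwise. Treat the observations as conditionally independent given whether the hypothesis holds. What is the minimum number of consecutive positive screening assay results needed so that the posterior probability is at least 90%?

Prior odds = 0.0051/0.9949 = 51/9949.
Likelihood ratio of a positive result = 0.9/0.15 = 6.
Target posterior odds = 0.9/0.1 = 9.
Require 6ⁿ ≥ 9 ÷ (51/9949) = 29847/17.
6⁴ = 1296 falls short of 29847/17 but 6⁵ = 7776 reaches it, so n = 5.

5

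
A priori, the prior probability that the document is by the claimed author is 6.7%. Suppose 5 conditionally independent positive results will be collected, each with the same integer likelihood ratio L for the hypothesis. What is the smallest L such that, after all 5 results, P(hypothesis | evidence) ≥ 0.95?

4

Prior odds = 0.067/0.933 = 67/933.
Target odds = 0.95/0.05 = 19.
Need L⁵ ≥ 19 ÷ (67/933) = 17727/67.
3⁵ = 243 < 17727/67 ≤ 1024 = 4⁵, so L = 4.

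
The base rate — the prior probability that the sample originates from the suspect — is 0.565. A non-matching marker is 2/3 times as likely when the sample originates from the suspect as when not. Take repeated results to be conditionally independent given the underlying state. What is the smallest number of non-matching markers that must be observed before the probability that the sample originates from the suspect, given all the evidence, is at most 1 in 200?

14

Prior odds: 0.565 ÷ 0.435 = 113/87.
Likelihood ratio per non-matching marker = 2/3.
Target posterior odds = 0.005/0.995 = 1/199.
Require (2/3)ⁿ ≤ 1/199 ÷ (113/87) = 87/22487.
(2/3)¹³ = 8192/1594323 is still above 87/22487 but (2/3)¹⁴ = 16384/4782969 is at or below it, so n = 14.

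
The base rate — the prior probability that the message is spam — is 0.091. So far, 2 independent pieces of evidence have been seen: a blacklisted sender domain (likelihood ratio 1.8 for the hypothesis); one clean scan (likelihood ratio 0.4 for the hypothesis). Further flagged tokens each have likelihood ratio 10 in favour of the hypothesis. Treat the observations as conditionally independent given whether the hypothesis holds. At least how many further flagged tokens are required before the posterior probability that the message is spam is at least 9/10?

Prior odds = 0.091/0.909 = 91/909.
Combined Bayes factor of the evidence already in hand = 1.8 × 0.4 = 0.72.
Odds after that evidence = (91/909) × 0.72 = 182/2525.
Target odds = 0.9/0.1 = 9.
Need 10ⁿ ≥ 9 ÷ (182/2525) = 22725/182.
10² = 100 falls short of 22725/182 but 10³ = 1000 reaches it, so n = 3.

3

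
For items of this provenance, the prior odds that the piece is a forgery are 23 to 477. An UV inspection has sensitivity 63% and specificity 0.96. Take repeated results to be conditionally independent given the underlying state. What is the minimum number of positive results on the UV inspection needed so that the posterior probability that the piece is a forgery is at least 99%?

3

Prior odds = 23/477.
False-positive rate = 1 − 0.96 = 0.04; likelihood ratio of a positive = 0.63/0.04 = 15.75.
Target posterior odds = 0.99/0.01 = 99.
Need (23/477) × 15.75ⁿ ≥ 99, i.e. 15.75ⁿ ≥ 47223/23.
15.75² = 248.0625 falls short of 47223/23 but 15.75³ = 3906.984375 reaches it, so n = 3.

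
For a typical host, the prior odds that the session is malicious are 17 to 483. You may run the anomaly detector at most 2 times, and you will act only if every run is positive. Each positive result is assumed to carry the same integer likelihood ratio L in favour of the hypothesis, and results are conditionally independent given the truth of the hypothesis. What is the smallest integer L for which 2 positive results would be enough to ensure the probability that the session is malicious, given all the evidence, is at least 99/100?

Prior odds = 17/483.
Target odds = 0.99/0.01 = 99.
Need L² ≥ 99 ÷ (17/483) = 47817/17.
53² = 2809 < 47817/17 ≤ 2916 = 54², so L = 54.

54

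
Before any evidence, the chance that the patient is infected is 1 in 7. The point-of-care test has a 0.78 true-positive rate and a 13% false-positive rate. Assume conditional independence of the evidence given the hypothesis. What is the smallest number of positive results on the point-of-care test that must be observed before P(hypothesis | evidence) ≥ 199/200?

4

Prior odds: (1/7) ÷ (6/7) = 1/6.
Likelihood ratio of a positive result = 0.78/0.13 = 6.
Target odds: 0.995 ÷ 0.005 = 199.
Require 6ⁿ ≥ 199 ÷ (1/6) = 1194.
6³ = 216 falls short of 1194 but 6⁴ = 1296 reaches it, so n = 4.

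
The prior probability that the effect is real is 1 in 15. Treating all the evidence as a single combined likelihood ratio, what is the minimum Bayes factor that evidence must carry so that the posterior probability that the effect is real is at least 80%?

Prior odds = (1/15)/(14/15) = 1/14.
Target odds = 0.8/0.2 = 4.
Required Bayes factor = 4 ÷ (1/14) = 56.

56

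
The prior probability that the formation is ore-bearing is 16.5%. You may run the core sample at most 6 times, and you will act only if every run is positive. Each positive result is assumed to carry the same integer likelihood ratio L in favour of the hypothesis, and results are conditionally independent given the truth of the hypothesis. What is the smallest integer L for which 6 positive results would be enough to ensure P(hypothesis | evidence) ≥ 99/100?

Prior odds = 0.165/0.835 = 33/167.
Target odds = 0.99/0.01 = 99.
Need L⁶ ≥ 99 ÷ (33/167) = 501.
2⁶ = 64 < 501 ≤ 729 = 3⁶, so L = 3.

3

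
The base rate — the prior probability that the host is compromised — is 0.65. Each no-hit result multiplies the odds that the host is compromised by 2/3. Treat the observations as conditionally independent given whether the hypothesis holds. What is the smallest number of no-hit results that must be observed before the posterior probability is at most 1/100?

Prior odds = 0.65/0.35 = 13/7.
Likelihood ratio per no-hit result = 2/3.
Target posterior odds = 0.01/0.99 = 1/99.
Require (2/3)ⁿ ≤ 1/99 ÷ (13/7) = 7/1287.
(2/3)¹² = 4096/531441 is still above 7/1287 but (2/3)¹³ = 8192/1594323 is at or below it, so n = 13.

13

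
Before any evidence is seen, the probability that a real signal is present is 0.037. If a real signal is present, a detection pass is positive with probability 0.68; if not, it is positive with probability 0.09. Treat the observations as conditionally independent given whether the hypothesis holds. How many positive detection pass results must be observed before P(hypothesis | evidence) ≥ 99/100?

Prior odds = 0.037/0.963 = 37/963.
Likelihood ratio of a positive = 0.68/0.09 = 68/9.
Target odds: 0.99 ÷ 0.01 = 99.
Need (37/963) × (68/9)ⁿ ≥ 99, i.e. (68/9)ⁿ ≥ 95337/37.
(68/9)³ = 314432/729 falls short of 95337/37 but (68/9)⁴ = 21381376/6561 reaches it, so n = 4.

4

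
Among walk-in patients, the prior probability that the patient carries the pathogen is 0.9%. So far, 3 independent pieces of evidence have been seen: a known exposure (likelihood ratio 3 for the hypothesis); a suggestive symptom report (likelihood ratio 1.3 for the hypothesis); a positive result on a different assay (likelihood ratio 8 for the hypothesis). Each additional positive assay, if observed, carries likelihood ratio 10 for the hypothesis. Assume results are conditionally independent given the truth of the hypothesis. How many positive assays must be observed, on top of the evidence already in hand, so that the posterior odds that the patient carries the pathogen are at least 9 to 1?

Prior odds = 0.009/0.991 = 9/991.
Combined Bayes factor of the evidence already in hand = 3 × 1.3 × 8 = 31.2.
Odds after that evidence = (9/991) × 31.2 = 1404/4955.
Target odds = 9.
Need 10ⁿ ≥ 9 ÷ (1404/4955) = 4955/156.
10¹ = 10 falls short of 4955/156 but 10² = 100 reaches it, so n = 2.

2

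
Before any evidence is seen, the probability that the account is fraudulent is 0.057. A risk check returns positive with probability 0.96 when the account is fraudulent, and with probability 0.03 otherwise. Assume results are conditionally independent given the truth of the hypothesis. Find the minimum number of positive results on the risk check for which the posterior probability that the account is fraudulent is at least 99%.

Prior odds: 0.057 ÷ 0.943 = 57/943.
Likelihood ratio of a positive result = 0.96/0.03 = 32.
Target odds: 0.99 ÷ 0.01 = 99.
Require 32ⁿ ≥ 99 ÷ (57/943) = 31119/19.
32² = 1024 falls short of 31119/19 but 32³ = 32768 reaches it, so n = 3.

3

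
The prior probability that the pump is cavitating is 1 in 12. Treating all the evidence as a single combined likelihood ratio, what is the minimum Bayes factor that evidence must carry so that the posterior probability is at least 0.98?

Prior odds = (1/12)/(11/12) = 1/11.
Target odds = 0.98/0.02 = 49.
Required Bayes factor = 49 ÷ (1/11) = 539.

539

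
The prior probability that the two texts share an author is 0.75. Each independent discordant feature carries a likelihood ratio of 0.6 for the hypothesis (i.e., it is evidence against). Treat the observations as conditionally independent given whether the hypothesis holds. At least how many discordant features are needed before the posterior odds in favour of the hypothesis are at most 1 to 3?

5

Prior odds: 0.75 ÷ 0.25 = 3.
Likelihood ratio per discordant feature = 0.6.
Target odds = 1/3.
Need 3 × 0.6ⁿ ≤ 1/3, i.e. 0.6ⁿ ≤ 1/9.
0.6⁴ = 0.1296 is still above 1/9 but 0.6⁵ = 0.07776 is at or below it, so n = 5.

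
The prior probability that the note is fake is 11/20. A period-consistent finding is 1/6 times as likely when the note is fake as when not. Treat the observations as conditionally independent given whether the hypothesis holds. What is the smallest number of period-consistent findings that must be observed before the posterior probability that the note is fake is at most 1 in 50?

Prior odds: 0.55 ÷ 0.45 = 11/9.
Likelihood ratio per period-consistent finding = 1/6.
Target posterior odds = 0.02/0.98 = 1/49.
Require (1/6)ⁿ ≤ 1/49 ÷ (11/9) = 9/539.
(1/6)² = 1/36 is still above 9/539 but (1/6)³ = 1/216 is at or below it, so n = 3.

3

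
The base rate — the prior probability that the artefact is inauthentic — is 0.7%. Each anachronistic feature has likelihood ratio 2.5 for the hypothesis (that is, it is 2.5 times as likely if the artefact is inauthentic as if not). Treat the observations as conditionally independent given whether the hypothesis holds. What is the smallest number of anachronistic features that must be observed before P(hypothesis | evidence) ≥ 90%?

8

Prior odds = 0.007/0.993 = 7/993.
Likelihood ratio per anachronistic feature = 2.5.
Target odds: 0.9 ÷ 0.1 = 9.
Need (7/993) × 2.5ⁿ ≥ 9, i.e. 2.5ⁿ ≥ 8937/7.
2.5⁷ = 610.3515625 falls short of 8937/7 but 2.5⁸ = 390625/256 reaches it, so n = 8.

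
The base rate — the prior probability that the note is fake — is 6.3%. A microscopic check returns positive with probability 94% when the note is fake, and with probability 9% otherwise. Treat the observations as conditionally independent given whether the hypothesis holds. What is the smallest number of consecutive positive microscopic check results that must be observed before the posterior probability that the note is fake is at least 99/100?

4

Prior odds: 0.063 ÷ 0.937 = 63/937.
Likelihood ratio of a positive result = 0.94/0.09 = 94/9.
Target odds: 0.99 ÷ 0.01 = 99.
Require (94/9)ⁿ ≥ 99 ÷ (63/937) = 10307/7.
(94/9)³ = 830584/729 falls short of 10307/7 but (94/9)⁴ = 78074896/6561 reaches it, so n = 4.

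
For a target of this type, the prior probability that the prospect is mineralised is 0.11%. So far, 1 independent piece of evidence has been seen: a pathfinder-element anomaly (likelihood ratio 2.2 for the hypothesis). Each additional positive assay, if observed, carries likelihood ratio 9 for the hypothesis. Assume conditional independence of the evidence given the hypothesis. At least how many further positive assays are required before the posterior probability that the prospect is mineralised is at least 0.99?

Prior odds = 0.0011/0.9989 = 11/9989.
Bayes factor of the evidence already in hand = 2.2.
Odds after that evidence = (11/9989) × 2.2 = 121/49945.
Target odds = 0.99/0.01 = 99.
Need 9ⁿ ≥ 99 ÷ (121/49945) = 449505/11.
9⁴ = 6561 falls short of 449505/11 but 9⁵ = 59049 reaches it, so n = 5.

5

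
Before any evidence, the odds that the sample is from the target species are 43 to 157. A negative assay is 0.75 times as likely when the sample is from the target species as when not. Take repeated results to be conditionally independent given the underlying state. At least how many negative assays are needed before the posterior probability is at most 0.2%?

Prior odds = 43/157.
Likelihood ratio per negative assay = 0.75.
Target odds: 0.002 ÷ 0.998 = 1/499.
Require 0.75ⁿ ≤ 1/499 ÷ (43/157) = 157/21457.
0.75¹⁷ ≈0.00751695 is still above 157/21457 but 0.75¹⁸ ≈0.00563771 is at or below it, so n = 18.

18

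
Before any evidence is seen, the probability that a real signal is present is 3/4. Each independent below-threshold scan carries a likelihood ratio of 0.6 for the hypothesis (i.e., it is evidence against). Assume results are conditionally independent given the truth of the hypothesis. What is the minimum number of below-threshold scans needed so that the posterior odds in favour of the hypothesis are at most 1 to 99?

Prior odds: 0.75 ÷ 0.25 = 3.
Likelihood ratio per below-threshold scan = 0.6.
Target odds = 1/99.
Need 3 × 0.6ⁿ ≤ 1/99, i.e. 0.6ⁿ ≤ 1/297.
0.6¹¹ = 177147/48828125 is still above 1/297 but 0.6¹² = 531441/244140625 is at or below it, so n = 12.

12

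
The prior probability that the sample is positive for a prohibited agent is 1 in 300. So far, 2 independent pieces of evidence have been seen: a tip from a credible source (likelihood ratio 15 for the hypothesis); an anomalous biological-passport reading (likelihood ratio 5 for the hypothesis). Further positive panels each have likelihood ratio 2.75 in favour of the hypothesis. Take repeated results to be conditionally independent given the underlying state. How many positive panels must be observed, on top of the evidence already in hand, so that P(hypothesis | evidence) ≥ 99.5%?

7

Prior odds = (1/300)/(299/300) = 1/299.
Combined Bayes factor of the evidence already in hand = 15 × 5 = 75.
Odds after that evidence = (1/299) × 75 = 75/299.
Target odds = 0.995/0.005 = 199.
Need 2.75ⁿ ≥ 199 ÷ (75/299) = 59501/75.
2.75⁶ = 1771561/4096 falls short of 59501/75 but 2.75⁷ = 19487171/16384 reaches it, so n = 7.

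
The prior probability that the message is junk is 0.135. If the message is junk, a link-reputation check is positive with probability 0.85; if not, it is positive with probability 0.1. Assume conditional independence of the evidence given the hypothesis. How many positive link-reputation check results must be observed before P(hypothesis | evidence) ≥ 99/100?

4

Prior odds: 0.135 ÷ 0.865 = 27/173.
Likelihood ratio of a positive = 0.85/0.1 = 8.5.
Target posterior odds = 0.99/0.01 = 99.
Need (27/173) × 8.5ⁿ ≥ 99, i.e. 8.5ⁿ ≥ 1903/3.
8.5³ = 614.125 falls short of 1903/3 but 8.5⁴ = 5220.0625 reaches it, so n = 4.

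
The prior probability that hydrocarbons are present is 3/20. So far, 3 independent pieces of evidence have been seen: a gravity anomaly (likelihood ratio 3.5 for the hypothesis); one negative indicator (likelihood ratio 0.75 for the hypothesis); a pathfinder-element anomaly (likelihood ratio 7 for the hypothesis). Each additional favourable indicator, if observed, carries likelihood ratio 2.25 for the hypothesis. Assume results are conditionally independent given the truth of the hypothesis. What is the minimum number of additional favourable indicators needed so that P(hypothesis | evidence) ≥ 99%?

5

Prior odds = 0.15/0.85 = 3/17.
Combined Bayes factor of the evidence already in hand = 3.5 × 0.75 × 7 = 18.375.
Odds after that evidence = (3/17) × 18.375 = 441/136.
Target odds = 0.99/0.01 = 99.
Need 2.25ⁿ ≥ 99 ÷ (441/136) = 1496/49.
2.25⁴ = 25.62890625 falls short of 1496/49 but 2.25⁵ = 59049/1024 reaches it, so n = 5.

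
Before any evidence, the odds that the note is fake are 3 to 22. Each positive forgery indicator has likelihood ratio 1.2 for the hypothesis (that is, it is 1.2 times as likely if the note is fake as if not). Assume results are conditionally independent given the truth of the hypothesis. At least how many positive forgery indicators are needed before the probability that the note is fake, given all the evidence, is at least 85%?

Prior odds = 3/22.
Likelihood ratio per positive forgery indicator = 1.2.
Target odds: 0.85 ÷ 0.15 = 17/3.
Require 1.2ⁿ ≥ 17/3 ÷ (3/22) = 374/9.
1.2²⁰ ≈38.3376 falls short of 374/9 but 1.2²¹ ≈46.0051 reaches it, so n = 21.

21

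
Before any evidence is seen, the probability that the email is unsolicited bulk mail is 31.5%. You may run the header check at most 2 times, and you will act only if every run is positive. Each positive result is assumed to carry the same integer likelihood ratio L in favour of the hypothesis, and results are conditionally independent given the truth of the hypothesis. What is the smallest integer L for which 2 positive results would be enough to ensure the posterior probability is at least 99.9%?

47

Prior odds = 0.315/0.685 = 63/137.
Target odds = 0.999/0.001 = 999.
Need L² ≥ 999 ÷ (63/137) = 15207/7.
46² = 2116 < 15207/7 ≤ 2209 = 47², so L = 47.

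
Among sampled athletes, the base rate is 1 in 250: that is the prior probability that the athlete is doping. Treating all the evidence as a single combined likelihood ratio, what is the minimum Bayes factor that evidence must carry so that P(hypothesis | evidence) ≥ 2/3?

498

Prior odds = 0.004/0.996 = 1/249.
Target odds = (2/3)/(1/3) = 2.
Required Bayes factor = 2 ÷ (1/249) = 498.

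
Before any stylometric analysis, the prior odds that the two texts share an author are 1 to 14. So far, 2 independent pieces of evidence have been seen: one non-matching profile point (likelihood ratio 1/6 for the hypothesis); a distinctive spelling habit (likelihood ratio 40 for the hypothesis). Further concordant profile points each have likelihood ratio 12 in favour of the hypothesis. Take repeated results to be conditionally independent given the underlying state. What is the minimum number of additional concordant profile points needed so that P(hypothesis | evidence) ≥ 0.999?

4

Prior odds = 1/14.
Combined Bayes factor of the evidence already in hand = (1/6) × 40 = 20/3.
Odds after that evidence = (1/14) × 20/3 = 10/21.
Target odds = 0.999/0.001 = 999.
Need 12ⁿ ≥ 999 ÷ (10/21) = 2097.9.
12³ = 1728 falls short of 2097.9 but 12⁴ = 20736 reaches it, so n = 4.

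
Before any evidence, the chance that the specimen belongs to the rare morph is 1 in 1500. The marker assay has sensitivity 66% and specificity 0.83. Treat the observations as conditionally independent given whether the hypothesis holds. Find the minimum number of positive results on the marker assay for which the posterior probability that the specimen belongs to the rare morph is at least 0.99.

9

Prior odds: (1/1500) ÷ (1499/1500) = 1/1499.
False-positive rate = 1 − 0.83 = 0.17; likelihood ratio of a positive = 0.66/0.17 = 66/17.
Target odds: 0.99 ÷ 0.01 = 99.
Need (1/1499) × (66/17)ⁿ ≥ 99, i.e. (66/17)ⁿ ≥ 148401.
(66/17)⁸ ≈51613.1 falls short of 148401 but (66/17)⁹ ≈200380 reaches it, so n = 9.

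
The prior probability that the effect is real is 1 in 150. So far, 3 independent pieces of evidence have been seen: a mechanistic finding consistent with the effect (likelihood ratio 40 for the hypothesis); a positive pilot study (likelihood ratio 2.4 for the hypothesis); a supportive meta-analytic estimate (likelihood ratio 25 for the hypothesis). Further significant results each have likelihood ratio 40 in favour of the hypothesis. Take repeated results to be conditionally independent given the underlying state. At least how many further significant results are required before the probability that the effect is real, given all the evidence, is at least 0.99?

Prior odds = (1/150)/(149/150) = 1/149.
Combined Bayes factor of the evidence already in hand = 40 × 2.4 × 25 = 2400.
Odds after that evidence = (1/149) × 2400 = 2400/149.
Target odds = 0.99/0.01 = 99.
Need 40ⁿ ≥ 99 ÷ (2400/149) = 6.14625.
40¹ = 40, which meets the required 6.14625; so n = 1.

1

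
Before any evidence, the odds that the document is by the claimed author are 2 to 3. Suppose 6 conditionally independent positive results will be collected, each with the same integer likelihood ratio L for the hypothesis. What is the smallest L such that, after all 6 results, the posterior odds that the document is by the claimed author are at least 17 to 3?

2

Prior odds = 2/3.
Target odds = 17/3.
Need L⁶ ≥ 17/3 ÷ (2/3) = 8.5.
1⁶ = 1 < 8.5 ≤ 64 = 2⁶, so L = 2.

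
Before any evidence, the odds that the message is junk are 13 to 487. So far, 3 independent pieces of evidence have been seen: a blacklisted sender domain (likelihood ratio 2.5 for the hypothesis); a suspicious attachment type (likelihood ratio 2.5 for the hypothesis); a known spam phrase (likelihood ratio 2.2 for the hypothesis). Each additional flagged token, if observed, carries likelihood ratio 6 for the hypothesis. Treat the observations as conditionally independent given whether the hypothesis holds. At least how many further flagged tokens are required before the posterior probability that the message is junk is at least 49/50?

Prior odds = 13/487.
Combined Bayes factor of the evidence already in hand = 2.5 × 2.5 × 2.2 = 13.75.
Odds after that evidence = (13/487) × 13.75 = 715/1948.
Target odds = 0.98/0.02 = 49.
Need 6ⁿ ≥ 49 ÷ (715/1948) = 95452/715.
6² = 36 falls short of 95452/715 but 6³ = 216 reaches it, so n = 3.

3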